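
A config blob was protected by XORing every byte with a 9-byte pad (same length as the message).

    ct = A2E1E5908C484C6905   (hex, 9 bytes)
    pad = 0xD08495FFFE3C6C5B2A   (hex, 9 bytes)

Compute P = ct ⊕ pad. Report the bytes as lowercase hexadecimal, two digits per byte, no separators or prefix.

7265706f727420322f

XOR is its own inverse, so applying the key byte-wise gives the result directly.
10100010 ^ 11010000 = 01110010
11100001 ^ 10000100 = 01100101
11100101 ^ 10010101 = 01110000
10010000 ^ 11111111 = 01101111
10001100 ^ 11111110 = 01110010
01001000 ^ 00111100 = 01110100
01001100 ^ 01101100 = 00100000
01101001 ^ 01011011 = 00110010
00000101 ^ 00101010 = 00101111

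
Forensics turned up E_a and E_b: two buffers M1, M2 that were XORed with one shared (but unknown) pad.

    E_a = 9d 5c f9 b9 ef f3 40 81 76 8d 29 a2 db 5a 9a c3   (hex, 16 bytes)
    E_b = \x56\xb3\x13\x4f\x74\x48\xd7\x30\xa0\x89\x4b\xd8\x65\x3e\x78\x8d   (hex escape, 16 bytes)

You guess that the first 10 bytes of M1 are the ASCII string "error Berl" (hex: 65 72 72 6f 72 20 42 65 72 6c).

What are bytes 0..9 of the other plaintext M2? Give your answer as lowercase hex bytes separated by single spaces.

First, E_a ⊕ E_b = (M1 ⊕ K) ⊕ (M2 ⊕ K) = M1 ⊕ M2, so the key drops out. Then M2 = (M1 ⊕ M2) ⊕ M1 over the first 10 bytes.
byte 0: (9d XOR 56) XOR 65 = cb XOR 65 = ae
byte 1: (5c XOR b3) XOR 72 = ef XOR 72 = 9d
byte 2: (f9 XOR 13) XOR 72 = ea XOR 72 = 98
byte 3: (b9 XOR 4f) XOR 6f = f6 XOR 6f = 99
byte 4: (ef XOR 74) XOR 72 = 9b XOR 72 = e9
byte 5: (f3 XOR 48) XOR 20 = bb XOR 20 = 9b
byte 6: (40 XOR d7) XOR 42 = 97 XOR 42 = d5
byte 7: (81 XOR 30) XOR 65 = b1 XOR 65 = d4
byte 8: (76 XOR a0) XOR 72 = d6 XOR 72 = a4
byte 9: (8d XOR 89) XOR 6c = 04 XOR 6c = 68

ae 9d 98 99 e9 9b d5 d4 a4 68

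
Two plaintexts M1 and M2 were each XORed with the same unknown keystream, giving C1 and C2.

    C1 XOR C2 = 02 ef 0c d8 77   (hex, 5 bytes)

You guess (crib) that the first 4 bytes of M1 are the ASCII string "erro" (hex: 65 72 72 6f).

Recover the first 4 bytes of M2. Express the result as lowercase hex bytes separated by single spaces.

67 9d 7e b7

Since C1 ⊕ C2 = M1 ⊕ M2, XORing with the guessed M1 bytes yields the corresponding M2 bytes: M2 = (C1 ⊕ C2) ⊕ M1.
02 ⊕ 65 = 67
ef ⊕ 72 = 9d
0c ⊕ 72 = 7e
d8 ⊕ 6f = b7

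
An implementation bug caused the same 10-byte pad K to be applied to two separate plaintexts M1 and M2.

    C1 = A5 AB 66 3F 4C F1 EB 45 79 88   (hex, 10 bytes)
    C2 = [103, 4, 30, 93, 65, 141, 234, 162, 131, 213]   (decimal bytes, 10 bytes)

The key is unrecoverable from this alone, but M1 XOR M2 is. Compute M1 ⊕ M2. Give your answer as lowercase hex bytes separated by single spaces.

c2 af 78 62 0d 7c 01 e7 fa 5d

C1 ⊕ C2 = (M1 ⊕ K) ⊕ (M2 ⊕ K) = M1 ⊕ M2 — the shared key cancels under XOR.
byte 0: a5 xor 67 = c2
byte 1: ab xor 04 = af
byte 2: 66 xor 1e = 78
byte 3: 3f xor 5d = 62
byte 4: 4c xor 41 = 0d
byte 5: f1 xor 8d = 7c
byte 6: eb xor ea = 01
byte 7: 45 xor a2 = e7
byte 8: 79 xor 83 = fa
byte 9: 88 xor d5 = 5d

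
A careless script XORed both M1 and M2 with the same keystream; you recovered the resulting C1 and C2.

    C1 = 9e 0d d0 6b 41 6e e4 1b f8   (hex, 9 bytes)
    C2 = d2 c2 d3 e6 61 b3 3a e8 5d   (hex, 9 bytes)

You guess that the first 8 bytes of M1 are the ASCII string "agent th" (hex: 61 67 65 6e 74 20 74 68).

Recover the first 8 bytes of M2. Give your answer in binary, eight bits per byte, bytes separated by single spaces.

00101101 10101000 01100110 11100011 01010100 11111101 10101010 10011011

First, C1 ⊕ C2 = (M1 ⊕ K) ⊕ (M2 ⊕ K) = M1 ⊕ M2, so the key drops out. Then M2 = (M1 ⊕ M2) ⊕ M1 over the first 8 bytes.
byte 0: (9e ^ d2) ^ 61 = 4c ^ 61 = 2d
byte 1: (0d ^ c2) ^ 67 = cf ^ 67 = a8
byte 2: (d0 ^ d3) ^ 65 = 03 ^ 65 = 66
byte 3: (6b ^ e6) ^ 6e = 8d ^ 6e = e3
byte 4: (41 ^ 61) ^ 74 = 20 ^ 74 = 54
byte 5: (6e ^ b3) ^ 20 = dd ^ 20 = fd
byte 6: (e4 ^ 3a) ^ 74 = de ^ 74 = aa
byte 7: (1b ^ e8) ^ 68 = f3 ^ 68 = 9b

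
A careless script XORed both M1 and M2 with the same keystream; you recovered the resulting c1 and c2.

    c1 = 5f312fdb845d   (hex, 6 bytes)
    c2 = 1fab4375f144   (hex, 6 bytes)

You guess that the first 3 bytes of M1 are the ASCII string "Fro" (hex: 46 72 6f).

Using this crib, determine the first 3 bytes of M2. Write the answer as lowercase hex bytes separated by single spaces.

06 e8 03

First, c1 ⊕ c2 = (M1 ⊕ K) ⊕ (M2 ⊕ K) = M1 ⊕ M2, so the key drops out. Then M2 = (M1 ⊕ M2) ⊕ M1 over the first 3 bytes.
byte 0: (5f ^ 1f) ^ 46 = 40 ^ 46 = 06
byte 1: (31 ^ ab) ^ 72 = 9a ^ 72 = e8
byte 2: (2f ^ 43) ^ 6f = 6c ^ 6f = 03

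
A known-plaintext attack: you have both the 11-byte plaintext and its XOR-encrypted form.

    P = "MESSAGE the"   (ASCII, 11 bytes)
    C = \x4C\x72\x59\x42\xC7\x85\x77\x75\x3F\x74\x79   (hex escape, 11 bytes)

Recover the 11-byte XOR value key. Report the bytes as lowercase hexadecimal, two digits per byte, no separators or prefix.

01370a1186c232554b1c1c

Since C = P ⊕ key, XORing both sides with P gives key = P ⊕ C.
4d ^ 4c = 01
45 ^ 72 = 37
53 ^ 59 = 0a
53 ^ 42 = 11
41 ^ c7 = 86
47 ^ 85 = c2
45 ^ 77 = 32
20 ^ 75 = 55
74 ^ 3f = 4b
68 ^ 74 = 1c
65 ^ 79 = 1c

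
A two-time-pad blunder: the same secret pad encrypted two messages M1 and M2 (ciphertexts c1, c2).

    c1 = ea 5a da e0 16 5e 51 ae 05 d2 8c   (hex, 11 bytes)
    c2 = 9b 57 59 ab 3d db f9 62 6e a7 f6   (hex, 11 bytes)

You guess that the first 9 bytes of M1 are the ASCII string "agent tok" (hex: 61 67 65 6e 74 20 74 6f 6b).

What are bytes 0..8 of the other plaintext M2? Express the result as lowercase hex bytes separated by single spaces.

First, c1 ⊕ c2 = (M1 ⊕ K) ⊕ (M2 ⊕ K) = M1 ⊕ M2, so the key drops out. Then M2 = (M1 ⊕ M2) ⊕ M1 over the first 9 bytes.
byte 0: (ea ^ 9b) ^ 61 = 71 ^ 61 = 10
byte 1: (5a ^ 57) ^ 67 = 0d ^ 67 = 6a
byte 2: (da ^ 59) ^ 65 = 83 ^ 65 = e6
byte 3: (e0 ^ ab) ^ 6e = 4b ^ 6e = 25
byte 4: (16 ^ 3d) ^ 74 = 2b ^ 74 = 5f
byte 5: (5e ^ db) ^ 20 = 85 ^ 20 = a5
byte 6: (51 ^ f9) ^ 74 = a8 ^ 74 = dc
byte 7: (ae ^ 62) ^ 6f = cc ^ 6f = a3
byte 8: (05 ^ 6e) ^ 6b = 6b ^ 6b = 00

10 6a e6 25 5f a5 dc a3 00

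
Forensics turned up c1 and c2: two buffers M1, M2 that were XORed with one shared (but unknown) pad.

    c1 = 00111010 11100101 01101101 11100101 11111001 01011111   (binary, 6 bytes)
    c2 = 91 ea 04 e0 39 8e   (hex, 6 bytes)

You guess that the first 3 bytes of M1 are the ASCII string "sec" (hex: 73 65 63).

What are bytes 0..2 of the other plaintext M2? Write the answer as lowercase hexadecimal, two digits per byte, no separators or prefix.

First, c1 ⊕ c2 = (M1 ⊕ K) ⊕ (M2 ⊕ K) = M1 ⊕ M2, so the key drops out. Then M2 = (M1 ⊕ M2) ⊕ M1 over the first 3 bytes.
byte 0: (3a xor 91) xor 73 = ab xor 73 = d8
byte 1: (e5 xor ea) xor 65 = 0f xor 65 = 6a
byte 2: (6d xor 04) xor 63 = 69 xor 63 = 0a

d86a0a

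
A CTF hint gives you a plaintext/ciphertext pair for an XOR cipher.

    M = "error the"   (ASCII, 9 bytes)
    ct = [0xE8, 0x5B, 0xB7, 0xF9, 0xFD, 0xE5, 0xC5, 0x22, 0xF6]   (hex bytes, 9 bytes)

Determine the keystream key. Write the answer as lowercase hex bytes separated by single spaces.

8d 29 c5 96 8f c5 b1 4a 93

Since ct = M ⊕ key, XORing both sides with M gives key = M ⊕ ct.
101 ⊕ 232 = 141
114 ⊕  91 =  41
114 ⊕ 183 = 197
111 ⊕ 249 = 150
114 ⊕ 253 = 143
 32 ⊕ 229 = 197
116 ⊕ 197 = 177
104 ⊕  34 =  74
101 ⊕ 246 = 147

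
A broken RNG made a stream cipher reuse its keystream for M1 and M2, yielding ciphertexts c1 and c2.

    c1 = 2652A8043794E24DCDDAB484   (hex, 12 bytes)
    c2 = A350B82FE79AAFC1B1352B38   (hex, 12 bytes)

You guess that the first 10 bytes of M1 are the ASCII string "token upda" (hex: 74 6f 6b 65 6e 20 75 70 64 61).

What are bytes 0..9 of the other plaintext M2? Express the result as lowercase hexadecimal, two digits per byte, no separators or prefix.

f16d7b4ebe2e38fc188e

First, c1 ⊕ c2 = (M1 ⊕ K) ⊕ (M2 ⊕ K) = M1 ⊕ M2, so the key drops out. Then M2 = (M1 ⊕ M2) ⊕ M1 over the first 10 bytes.
byte 0: (26 ^ a3) ^ 74 = 85 ^ 74 = f1
byte 1: (52 ^ 50) ^ 6f = 02 ^ 6f = 6d
byte 2: (a8 ^ b8) ^ 6b = 10 ^ 6b = 7b
byte 3: (04 ^ 2f) ^ 65 = 2b ^ 65 = 4e
byte 4: (37 ^ e7) ^ 6e = d0 ^ 6e = be
byte 5: (94 ^ 9a) ^ 20 = 0e ^ 20 = 2e
byte 6: (e2 ^ af) ^ 75 = 4d ^ 75 = 38
byte 7: (4d ^ c1) ^ 70 = 8c ^ 70 = fc
byte 8: (cd ^ b1) ^ 64 = 7c ^ 64 = 18
byte 9: (da ^ 35) ^ 61 = ef ^ 61 = 8e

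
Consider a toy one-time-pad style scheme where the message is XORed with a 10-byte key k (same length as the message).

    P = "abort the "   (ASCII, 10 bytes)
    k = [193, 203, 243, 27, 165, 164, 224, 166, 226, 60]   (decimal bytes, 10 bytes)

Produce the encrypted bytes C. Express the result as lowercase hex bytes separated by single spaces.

a0 a9 9c 69 d1 84 94 ce 87 1c

XOR is its own inverse, so applying the key byte-wise gives the result directly.
byte 0: 61 ⊕ c1 = a0
byte 1: 62 ⊕ cb = a9
byte 2: 6f ⊕ f3 = 9c
byte 3: 72 ⊕ 1b = 69
byte 4: 74 ⊕ a5 = d1
byte 5: 20 ⊕ a4 = 84
byte 6: 74 ⊕ e0 = 94
byte 7: 68 ⊕ a6 = ce
byte 8: 65 ⊕ e2 = 87
byte 9: 20 ⊕ 3c = 1c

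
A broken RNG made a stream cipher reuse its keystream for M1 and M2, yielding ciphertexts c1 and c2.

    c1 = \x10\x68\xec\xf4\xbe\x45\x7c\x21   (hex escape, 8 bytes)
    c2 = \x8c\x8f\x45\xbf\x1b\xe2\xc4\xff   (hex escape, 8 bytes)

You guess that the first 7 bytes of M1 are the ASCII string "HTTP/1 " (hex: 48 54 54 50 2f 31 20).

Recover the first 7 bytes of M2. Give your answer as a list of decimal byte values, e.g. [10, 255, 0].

First, c1 ⊕ c2 = (M1 ⊕ K) ⊕ (M2 ⊕ K) = M1 ⊕ M2, so the key drops out. Then M2 = (M1 ⊕ M2) ⊕ M1 over the first 7 bytes.
byte 0: (10 XOR 8c) XOR 48 = 9c XOR 48 = d4
byte 1: (68 XOR 8f) XOR 54 = e7 XOR 54 = b3
byte 2: (ec XOR 45) XOR 54 = a9 XOR 54 = fd
byte 3: (f4 XOR bf) XOR 50 = 4b XOR 50 = 1b
byte 4: (be XOR 1b) XOR 2f = a5 XOR 2f = 8a
byte 5: (45 XOR e2) XOR 31 = a7 XOR 31 = 96
byte 6: (7c XOR c4) XOR 20 = b8 XOR 20 = 98

[212, 179, 253, 27, 138, 150, 152]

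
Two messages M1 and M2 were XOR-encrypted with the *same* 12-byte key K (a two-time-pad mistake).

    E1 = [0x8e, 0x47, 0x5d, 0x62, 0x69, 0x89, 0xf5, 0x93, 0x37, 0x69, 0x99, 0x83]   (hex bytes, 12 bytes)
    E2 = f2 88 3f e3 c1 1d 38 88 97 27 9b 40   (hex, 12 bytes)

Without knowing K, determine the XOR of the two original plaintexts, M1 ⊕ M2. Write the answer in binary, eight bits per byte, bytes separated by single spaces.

01111100 11001111 01100010 10000001 10101000 10010100 11001101 00011011 10100000 01001110 00000010 11000011

E1 ⊕ E2 = (M1 ⊕ K) ⊕ (M2 ⊕ K) = M1 ⊕ M2 — the shared key cancels under XOR.
byte 0: 8e XOR f2 = 7c
byte 1: 47 XOR 88 = cf
byte 2: 5d XOR 3f = 62
byte 3: 62 XOR e3 = 81
byte 4: 69 XOR c1 = a8
byte 5: 89 XOR 1d = 94
byte 6: f5 XOR 38 = cd
byte 7: 93 XOR 88 = 1b
byte 8: 37 XOR 97 = a0
byte 9: 69 XOR 27 = 4e
byte 10: 99 XOR 9b = 02
byte 11: 83 XOR 40 = c3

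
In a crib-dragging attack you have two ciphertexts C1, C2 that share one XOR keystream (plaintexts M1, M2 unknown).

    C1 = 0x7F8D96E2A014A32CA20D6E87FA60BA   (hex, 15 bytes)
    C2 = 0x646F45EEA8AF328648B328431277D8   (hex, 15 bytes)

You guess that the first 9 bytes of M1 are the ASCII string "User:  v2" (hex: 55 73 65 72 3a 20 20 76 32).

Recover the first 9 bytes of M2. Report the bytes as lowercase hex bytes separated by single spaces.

First, C1 ⊕ C2 = (M1 ⊕ K) ⊕ (M2 ⊕ K) = M1 ⊕ M2, so the key drops out. Then M2 = (M1 ⊕ M2) ⊕ M1 over the first 9 bytes.
byte 0: (7f ⊕ 64) ⊕ 55 = 1b ⊕ 55 = 4e
byte 1: (8d ⊕ 6f) ⊕ 73 = e2 ⊕ 73 = 91
byte 2: (96 ⊕ 45) ⊕ 65 = d3 ⊕ 65 = b6
byte 3: (e2 ⊕ ee) ⊕ 72 = 0c ⊕ 72 = 7e
byte 4: (a0 ⊕ a8) ⊕ 3a = 08 ⊕ 3a = 32
byte 5: (14 ⊕ af) ⊕ 20 = bb ⊕ 20 = 9b
byte 6: (a3 ⊕ 32) ⊕ 20 = 91 ⊕ 20 = b1
byte 7: (2c ⊕ 86) ⊕ 76 = aa ⊕ 76 = dc
byte 8: (a2 ⊕ 48) ⊕ 32 = ea ⊕ 32 = d8

4e 91 b6 7e 32 9b b1 dc d8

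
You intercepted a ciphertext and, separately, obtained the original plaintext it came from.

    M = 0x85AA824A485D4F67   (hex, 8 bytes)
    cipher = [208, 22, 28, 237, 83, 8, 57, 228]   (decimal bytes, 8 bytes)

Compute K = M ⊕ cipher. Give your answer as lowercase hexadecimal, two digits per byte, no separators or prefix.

Since cipher = M ⊕ K, XORing both sides with M gives K = M ⊕ cipher.
85 ^ d0 = 55
aa ^ 16 = bc
82 ^ 1c = 9e
4a ^ ed = a7
48 ^ 53 = 1b
5d ^ 08 = 55
4f ^ 39 = 76
67 ^ e4 = 83

55bc9ea71b557683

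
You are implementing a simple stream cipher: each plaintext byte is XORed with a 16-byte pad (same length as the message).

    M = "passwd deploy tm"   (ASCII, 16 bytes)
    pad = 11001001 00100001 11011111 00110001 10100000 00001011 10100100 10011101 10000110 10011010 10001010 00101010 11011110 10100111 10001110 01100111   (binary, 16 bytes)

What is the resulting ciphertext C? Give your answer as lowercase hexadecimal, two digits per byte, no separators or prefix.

b940ac42d76f84f9e3eae645a787fa0a

XOR is its own inverse, so applying the key byte-wise gives the result directly.
70 XOR c9 = b9
61 XOR 21 = 40
73 XOR df = ac
73 XOR 31 = 42
77 XOR a0 = d7
64 XOR 0b = 6f
20 XOR a4 = 84
64 XOR 9d = f9
65 XOR 86 = e3
70 XOR 9a = ea
6c XOR 8a = e6
6f XOR 2a = 45
79 XOR de = a7
20 XOR a7 = 87
74 XOR 8e = fa
6d XOR 67 = 0a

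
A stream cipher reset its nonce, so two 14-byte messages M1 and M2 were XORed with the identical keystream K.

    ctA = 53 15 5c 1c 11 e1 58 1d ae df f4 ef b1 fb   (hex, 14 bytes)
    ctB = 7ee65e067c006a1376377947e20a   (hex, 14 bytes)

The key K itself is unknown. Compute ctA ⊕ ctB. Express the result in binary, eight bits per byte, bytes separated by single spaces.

00101101 11110011 00000010 00011010 01101101 11100001 00110010 00001110 11011000 11101000 10001101 10101000 01010011 11110001

ctA ⊕ ctB = (M1 ⊕ K) ⊕ (M2 ⊕ K) = M1 ⊕ M2 — the shared key cancels under XOR.
byte 0:  83 XOR 126 =  45
byte 1:  21 XOR 230 = 243
byte 2:  92 XOR  94 =   2
byte 3:  28 XOR   6 =  26
byte 4:  17 XOR 124 = 109
byte 5: 225 XOR   0 = 225
byte 6:  88 XOR 106 =  50
byte 7:  29 XOR  19 =  14
byte 8: 174 XOR 118 = 216
byte 9: 223 XOR  55 = 232
byte 10: 244 XOR 121 = 141
byte 11: 239 XOR  71 = 168
byte 12: 177 XOR 226 =  83
byte 13: 251 XOR  10 = 241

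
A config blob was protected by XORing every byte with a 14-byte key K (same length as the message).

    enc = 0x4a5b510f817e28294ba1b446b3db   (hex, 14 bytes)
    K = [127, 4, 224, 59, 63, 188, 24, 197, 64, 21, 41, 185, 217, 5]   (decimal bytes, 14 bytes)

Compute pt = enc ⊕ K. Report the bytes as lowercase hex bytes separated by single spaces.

XOR is its own inverse, so applying the key byte-wise gives the result directly.
 74 ⊕ 127 =  53
 91 ⊕   4 =  95
 81 ⊕ 224 = 177
 15 ⊕  59 =  52
129 ⊕  63 = 190
126 ⊕ 188 = 194
 40 ⊕  24 =  48
 41 ⊕ 197 = 236
 75 ⊕  64 =  11
161 ⊕  21 = 180
180 ⊕  41 = 157
 70 ⊕ 185 = 255
179 ⊕ 217 = 106
219 ⊕   5 = 222

35 5f b1 34 be c2 30 ec 0b b4 9d ff 6a de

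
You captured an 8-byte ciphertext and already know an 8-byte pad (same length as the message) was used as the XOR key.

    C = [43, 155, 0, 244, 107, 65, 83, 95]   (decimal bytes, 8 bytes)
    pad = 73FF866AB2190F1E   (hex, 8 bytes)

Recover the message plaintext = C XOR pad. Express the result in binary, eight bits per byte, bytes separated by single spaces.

XOR is its own inverse, so applying the key byte-wise gives the result directly.
byte 0:  43 xor 115 =  88
byte 1: 155 xor 255 = 100
byte 2:   0 xor 134 = 134
byte 3: 244 xor 106 = 158
byte 4: 107 xor 178 = 217
byte 5:  65 xor  25 =  88
byte 6:  83 xor  15 =  92
byte 7:  95 xor  30 =  65

01011000 01100100 10000110 10011110 11011001 01011000 01011100 01000001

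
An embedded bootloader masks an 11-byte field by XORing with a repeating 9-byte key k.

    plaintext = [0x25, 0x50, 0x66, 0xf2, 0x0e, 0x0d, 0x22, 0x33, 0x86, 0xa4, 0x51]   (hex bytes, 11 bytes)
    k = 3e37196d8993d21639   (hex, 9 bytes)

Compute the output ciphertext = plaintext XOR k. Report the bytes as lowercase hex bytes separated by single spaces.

The 9-byte key repeats, so the effective keystream is 3e 37 19 6d 89 93 d2 16 39 3e 37.
byte 0: 25 ⊕ 3e = 1b
byte 1: 50 ⊕ 37 = 67
byte 2: 66 ⊕ 19 = 7f
byte 3: f2 ⊕ 6d = 9f
byte 4: 0e ⊕ 89 = 87
byte 5: 0d ⊕ 93 = 9e
byte 6: 22 ⊕ d2 = f0
byte 7: 33 ⊕ 16 = 25
byte 8: 86 ⊕ 39 = bf
byte 9: a4 ⊕ 3e = 9a
byte 10: 51 ⊕ 37 = 66

1b 67 7f 9f 87 9e f0 25 bf 9a 66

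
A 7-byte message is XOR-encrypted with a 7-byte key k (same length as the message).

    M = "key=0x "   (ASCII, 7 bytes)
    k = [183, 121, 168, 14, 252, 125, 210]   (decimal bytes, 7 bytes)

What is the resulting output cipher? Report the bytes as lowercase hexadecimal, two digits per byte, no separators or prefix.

XOR is its own inverse, so applying the key byte-wise gives the result directly.
byte 0: 6b ^ b7 = dc
byte 1: 65 ^ 79 = 1c
byte 2: 79 ^ a8 = d1
byte 3: 3d ^ 0e = 33
byte 4: 30 ^ fc = cc
byte 5: 78 ^ 7d = 05
byte 6: 20 ^ d2 = f2

dc1cd133cc05f2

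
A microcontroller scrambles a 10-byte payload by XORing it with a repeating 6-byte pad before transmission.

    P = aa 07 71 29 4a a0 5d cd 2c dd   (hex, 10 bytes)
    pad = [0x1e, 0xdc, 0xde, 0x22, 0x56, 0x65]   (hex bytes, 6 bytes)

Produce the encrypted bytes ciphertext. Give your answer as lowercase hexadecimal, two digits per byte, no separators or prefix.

The 6-byte key repeats, so the effective keystream is 1e dc de 22 56 65 1e dc de 22.
byte 0: 10101010 XOR 00011110 = 10110100
byte 1: 00000111 XOR 11011100 = 11011011
byte 2: 01110001 XOR 11011110 = 10101111
byte 3: 00101001 XOR 00100010 = 00001011
byte 4: 01001010 XOR 01010110 = 00011100
byte 5: 10100000 XOR 01100101 = 11000101
byte 6: 01011101 XOR 00011110 = 01000011
byte 7: 11001101 XOR 11011100 = 00010001
byte 8: 00101100 XOR 11011110 = 11110010
byte 9: 11011101 XOR 00100010 = 11111111

b4dbaf0b1cc54311f2ff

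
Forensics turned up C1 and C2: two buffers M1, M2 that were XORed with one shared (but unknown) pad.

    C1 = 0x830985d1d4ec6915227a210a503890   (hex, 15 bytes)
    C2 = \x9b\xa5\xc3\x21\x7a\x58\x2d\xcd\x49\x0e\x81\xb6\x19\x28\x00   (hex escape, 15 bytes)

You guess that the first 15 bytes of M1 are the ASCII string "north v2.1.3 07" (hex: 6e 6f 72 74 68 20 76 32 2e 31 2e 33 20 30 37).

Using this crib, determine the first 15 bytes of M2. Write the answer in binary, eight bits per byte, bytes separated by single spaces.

01110110 11000011 00110100 10000100 11000110 10010100 00110010 11101010 01000101 01000101 10001110 10001111 01101001 00100000 10100111

First, C1 ⊕ C2 = (M1 ⊕ K) ⊕ (M2 ⊕ K) = M1 ⊕ M2, so the key drops out. Then M2 = (M1 ⊕ M2) ⊕ M1 over the first 15 bytes.
byte 0: (83 xor 9b) xor 6e = 18 xor 6e = 76
byte 1: (09 xor a5) xor 6f = ac xor 6f = c3
byte 2: (85 xor c3) xor 72 = 46 xor 72 = 34
byte 3: (d1 xor 21) xor 74 = f0 xor 74 = 84
byte 4: (d4 xor 7a) xor 68 = ae xor 68 = c6
byte 5: (ec xor 58) xor 20 = b4 xor 20 = 94
byte 6: (69 xor 2d) xor 76 = 44 xor 76 = 32
byte 7: (15 xor cd) xor 32 = d8 xor 32 = ea
byte 8: (22 xor 49) xor 2e = 6b xor 2e = 45
byte 9: (7a xor 0e) xor 31 = 74 xor 31 = 45
byte 10: (21 xor 81) xor 2e = a0 xor 2e = 8e
byte 11: (0a xor b6) xor 33 = bc xor 33 = 8f
byte 12: (50 xor 19) xor 20 = 49 xor 20 = 69
byte 13: (38 xor 28) xor 30 = 10 xor 30 = 20
byte 14: (90 xor 00) xor 37 = 90 xor 37 = a7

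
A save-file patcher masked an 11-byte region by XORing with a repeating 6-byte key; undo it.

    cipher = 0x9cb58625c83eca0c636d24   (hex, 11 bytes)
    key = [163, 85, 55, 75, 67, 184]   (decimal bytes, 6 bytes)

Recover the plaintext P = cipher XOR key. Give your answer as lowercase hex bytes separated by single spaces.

The 6-byte key repeats, so the effective keystream is a3 55 37 4b 43 b8 a3 55 37 4b 43.
byte 0: 9c ^ a3 = 3f
byte 1: b5 ^ 55 = e0
byte 2: 86 ^ 37 = b1
byte 3: 25 ^ 4b = 6e
byte 4: c8 ^ 43 = 8b
byte 5: 3e ^ b8 = 86
byte 6: ca ^ a3 = 69
byte 7: 0c ^ 55 = 59
byte 8: 63 ^ 37 = 54
byte 9: 6d ^ 4b = 26
byte 10: 24 ^ 43 = 67

3f e0 b1 6e 8b 86 69 59 54 26 67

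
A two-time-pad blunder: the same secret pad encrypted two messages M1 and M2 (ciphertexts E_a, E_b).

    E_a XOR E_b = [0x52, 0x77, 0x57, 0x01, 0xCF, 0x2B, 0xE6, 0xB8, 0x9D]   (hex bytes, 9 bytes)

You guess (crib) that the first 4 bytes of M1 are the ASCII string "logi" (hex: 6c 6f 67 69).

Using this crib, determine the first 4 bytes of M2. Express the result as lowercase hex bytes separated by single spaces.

Since E_a ⊕ E_b = M1 ⊕ M2, XORing with the guessed M1 bytes yields the corresponding M2 bytes: M2 = (E_a ⊕ E_b) ⊕ M1.
byte 0: 52 ⊕ 6c = 3e
byte 1: 77 ⊕ 6f = 18
byte 2: 57 ⊕ 67 = 30
byte 3: 01 ⊕ 69 = 68

3e 18 30 68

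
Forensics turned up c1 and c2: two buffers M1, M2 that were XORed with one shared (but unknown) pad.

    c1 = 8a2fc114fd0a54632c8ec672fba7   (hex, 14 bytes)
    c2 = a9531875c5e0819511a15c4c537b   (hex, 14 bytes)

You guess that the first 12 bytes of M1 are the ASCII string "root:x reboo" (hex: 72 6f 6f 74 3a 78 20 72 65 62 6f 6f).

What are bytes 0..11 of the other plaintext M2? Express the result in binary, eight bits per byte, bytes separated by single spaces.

01010001 00010011 10110110 00010101 00000010 10010010 11110101 10000100 01011000 01001101 11110101 01010001

First, c1 ⊕ c2 = (M1 ⊕ K) ⊕ (M2 ⊕ K) = M1 ⊕ M2, so the key drops out. Then M2 = (M1 ⊕ M2) ⊕ M1 over the first 12 bytes.
byte 0: (8a xor a9) xor 72 = 23 xor 72 = 51
byte 1: (2f xor 53) xor 6f = 7c xor 6f = 13
byte 2: (c1 xor 18) xor 6f = d9 xor 6f = b6
byte 3: (14 xor 75) xor 74 = 61 xor 74 = 15
byte 4: (fd xor c5) xor 3a = 38 xor 3a = 02
byte 5: (0a xor e0) xor 78 = ea xor 78 = 92
byte 6: (54 xor 81) xor 20 = d5 xor 20 = f5
byte 7: (63 xor 95) xor 72 = f6 xor 72 = 84
byte 8: (2c xor 11) xor 65 = 3d xor 65 = 58
byte 9: (8e xor a1) xor 62 = 2f xor 62 = 4d
byte 10: (c6 xor 5c) xor 6f = 9a xor 6f = f5
byte 11: (72 xor 4c) xor 6f = 3e xor 6f = 51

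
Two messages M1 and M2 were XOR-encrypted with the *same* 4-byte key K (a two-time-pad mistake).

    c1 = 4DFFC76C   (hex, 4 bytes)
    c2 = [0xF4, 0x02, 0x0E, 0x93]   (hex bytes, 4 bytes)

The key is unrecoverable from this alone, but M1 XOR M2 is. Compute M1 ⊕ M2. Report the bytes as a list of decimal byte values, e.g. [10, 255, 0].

[185, 253, 201, 255]

c1 ⊕ c2 = (M1 ⊕ K) ⊕ (M2 ⊕ K) = M1 ⊕ M2 — the shared key cancels under XOR.
01001101 xor 11110100 = 10111001
11111111 xor 00000010 = 11111101
11000111 xor 00001110 = 11001001
01101100 xor 10010011 = 11111111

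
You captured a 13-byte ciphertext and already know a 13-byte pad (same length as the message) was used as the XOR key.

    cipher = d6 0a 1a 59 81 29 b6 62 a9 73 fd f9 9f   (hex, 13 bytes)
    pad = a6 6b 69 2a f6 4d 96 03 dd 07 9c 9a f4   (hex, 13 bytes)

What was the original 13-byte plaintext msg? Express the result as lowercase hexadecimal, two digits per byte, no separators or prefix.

byte 0: d6 XOR a6 = 70
byte 1: 0a XOR 6b = 61
byte 2: 1a XOR 69 = 73
byte 3: 59 XOR 2a = 73
byte 4: 81 XOR f6 = 77
byte 5: 29 XOR 4d = 64
byte 6: b6 XOR 96 = 20
byte 7: 62 XOR 03 = 61
byte 8: a9 XOR dd = 74
byte 9: 73 XOR 07 = 74
byte 10: fd XOR 9c = 61
byte 11: f9 XOR 9a = 63
byte 12: 9f XOR f4 = 6b

7061737377642061747461636b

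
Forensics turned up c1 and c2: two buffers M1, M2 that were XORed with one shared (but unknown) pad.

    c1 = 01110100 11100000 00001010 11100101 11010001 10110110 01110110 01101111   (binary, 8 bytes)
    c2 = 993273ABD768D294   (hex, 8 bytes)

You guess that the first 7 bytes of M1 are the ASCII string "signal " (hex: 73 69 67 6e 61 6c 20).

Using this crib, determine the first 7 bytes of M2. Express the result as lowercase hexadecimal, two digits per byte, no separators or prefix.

9ebb1e2067b284

First, c1 ⊕ c2 = (M1 ⊕ K) ⊕ (M2 ⊕ K) = M1 ⊕ M2, so the key drops out. Then M2 = (M1 ⊕ M2) ⊕ M1 over the first 7 bytes.
byte 0: (74 XOR 99) XOR 73 = ed XOR 73 = 9e
byte 1: (e0 XOR 32) XOR 69 = d2 XOR 69 = bb
byte 2: (0a XOR 73) XOR 67 = 79 XOR 67 = 1e
byte 3: (e5 XOR ab) XOR 6e = 4e XOR 6e = 20
byte 4: (d1 XOR d7) XOR 61 = 06 XOR 61 = 67
byte 5: (b6 XOR 68) XOR 6c = de XOR 6c = b2
byte 6: (76 XOR d2) XOR 20 = a4 XOR 20 = 84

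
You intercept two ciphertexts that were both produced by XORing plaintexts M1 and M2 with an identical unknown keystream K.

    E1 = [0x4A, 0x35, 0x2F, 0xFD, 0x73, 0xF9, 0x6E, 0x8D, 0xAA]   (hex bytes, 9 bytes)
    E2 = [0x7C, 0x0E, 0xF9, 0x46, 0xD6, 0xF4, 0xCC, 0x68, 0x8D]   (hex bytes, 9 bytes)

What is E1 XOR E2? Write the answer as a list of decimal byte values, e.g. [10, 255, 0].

[54, 59, 214, 187, 165, 13, 162, 229, 39]

E1 ⊕ E2 = (M1 ⊕ K) ⊕ (M2 ⊕ K) = M1 ⊕ M2 — the shared key cancels under XOR.
4a ⊕ 7c = 36
35 ⊕ 0e = 3b
2f ⊕ f9 = d6
fd ⊕ 46 = bb
73 ⊕ d6 = a5
f9 ⊕ f4 = 0d
6e ⊕ cc = a2
8d ⊕ 68 = e5
aa ⊕ 8d = 27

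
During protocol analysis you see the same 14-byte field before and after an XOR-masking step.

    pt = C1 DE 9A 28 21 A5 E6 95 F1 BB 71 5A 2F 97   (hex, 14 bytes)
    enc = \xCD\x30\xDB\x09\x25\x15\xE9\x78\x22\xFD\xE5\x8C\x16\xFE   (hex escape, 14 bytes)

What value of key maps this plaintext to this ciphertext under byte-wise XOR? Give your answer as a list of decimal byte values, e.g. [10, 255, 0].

[12, 238, 65, 33, 4, 176, 15, 237, 211, 70, 148, 214, 57, 105]

Since enc = pt ⊕ key, XORing both sides with pt gives key = pt ⊕ enc.
c1 XOR cd = 0c
de XOR 30 = ee
9a XOR db = 41
28 XOR 09 = 21
21 XOR 25 = 04
a5 XOR 15 = b0
e6 XOR e9 = 0f
95 XOR 78 = ed
f1 XOR 22 = d3
bb XOR fd = 46
71 XOR e5 = 94
5a XOR 8c = d6
2f XOR 16 = 39
97 XOR fe = 69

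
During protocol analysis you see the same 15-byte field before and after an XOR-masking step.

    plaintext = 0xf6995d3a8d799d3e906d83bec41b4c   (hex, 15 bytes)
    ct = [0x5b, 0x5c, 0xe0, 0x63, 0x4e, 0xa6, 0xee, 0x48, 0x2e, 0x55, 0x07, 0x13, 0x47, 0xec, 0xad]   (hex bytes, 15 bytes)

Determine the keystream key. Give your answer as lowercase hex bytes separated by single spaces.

Since ct = plaintext ⊕ key, XORing both sides with plaintext gives key = plaintext ⊕ ct.
f6 XOR 5b = ad
99 XOR 5c = c5
5d XOR e0 = bd
3a XOR 63 = 59
8d XOR 4e = c3
79 XOR a6 = df
9d XOR ee = 73
3e XOR 48 = 76
90 XOR 2e = be
6d XOR 55 = 38
83 XOR 07 = 84
be XOR 13 = ad
c4 XOR 47 = 83
1b XOR ec = f7
4c XOR ad = e1

ad c5 bd 59 c3 df 73 76 be 38 84 ad 83 f7 e1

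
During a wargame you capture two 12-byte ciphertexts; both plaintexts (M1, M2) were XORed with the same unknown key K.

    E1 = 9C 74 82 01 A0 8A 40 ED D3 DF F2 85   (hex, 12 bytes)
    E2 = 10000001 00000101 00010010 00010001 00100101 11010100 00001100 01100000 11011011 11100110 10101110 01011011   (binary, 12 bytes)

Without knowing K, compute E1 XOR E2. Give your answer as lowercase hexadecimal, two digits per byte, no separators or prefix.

E1 ⊕ E2 = (M1 ⊕ K) ⊕ (M2 ⊕ K) = M1 ⊕ M2 — the shared key cancels under XOR.
156 xor 129 =  29
116 xor   5 = 113
130 xor  18 = 144
  1 xor  17 =  16
160 xor  37 = 133
138 xor 212 =  94
 64 xor  12 =  76
237 xor  96 = 141
211 xor 219 =   8
223 xor 230 =  57
242 xor 174 =  92
133 xor  91 = 222

1d719010855e4c8d08395cde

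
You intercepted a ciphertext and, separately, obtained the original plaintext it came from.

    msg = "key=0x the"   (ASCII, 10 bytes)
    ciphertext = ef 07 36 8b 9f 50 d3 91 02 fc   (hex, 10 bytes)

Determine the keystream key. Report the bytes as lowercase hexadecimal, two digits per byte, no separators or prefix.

Since ciphertext = msg ⊕ key, XORing both sides with msg gives key = msg ⊕ ciphertext.
6b xor ef = 84
65 xor 07 = 62
79 xor 36 = 4f
3d xor 8b = b6
30 xor 9f = af
78 xor 50 = 28
20 xor d3 = f3
74 xor 91 = e5
68 xor 02 = 6a
65 xor fc = 99

84624fb6af28f3e56a99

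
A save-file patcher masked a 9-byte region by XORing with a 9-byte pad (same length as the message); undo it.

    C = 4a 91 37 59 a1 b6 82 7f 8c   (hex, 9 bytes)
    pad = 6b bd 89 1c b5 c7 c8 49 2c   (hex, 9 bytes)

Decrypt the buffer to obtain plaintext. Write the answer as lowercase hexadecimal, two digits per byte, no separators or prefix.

212cbe4514714a36a0

XOR is its own inverse, so applying the key byte-wise gives the result directly.
4a ⊕ 6b = 21
91 ⊕ bd = 2c
37 ⊕ 89 = be
59 ⊕ 1c = 45
a1 ⊕ b5 = 14
b6 ⊕ c7 = 71
82 ⊕ c8 = 4a
7f ⊕ 49 = 36
8c ⊕ 2c = a0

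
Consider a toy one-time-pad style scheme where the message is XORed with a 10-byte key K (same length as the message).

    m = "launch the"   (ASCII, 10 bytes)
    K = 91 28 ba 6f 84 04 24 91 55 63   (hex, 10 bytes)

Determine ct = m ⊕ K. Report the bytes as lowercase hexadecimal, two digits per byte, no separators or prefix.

fd49cf01e76c04e53d06

byte 0: 6c xor 91 = fd
byte 1: 61 xor 28 = 49
byte 2: 75 xor ba = cf
byte 3: 6e xor 6f = 01
byte 4: 63 xor 84 = e7
byte 5: 68 xor 04 = 6c
byte 6: 20 xor 24 = 04
byte 7: 74 xor 91 = e5
byte 8: 68 xor 55 = 3d
byte 9: 65 xor 63 = 06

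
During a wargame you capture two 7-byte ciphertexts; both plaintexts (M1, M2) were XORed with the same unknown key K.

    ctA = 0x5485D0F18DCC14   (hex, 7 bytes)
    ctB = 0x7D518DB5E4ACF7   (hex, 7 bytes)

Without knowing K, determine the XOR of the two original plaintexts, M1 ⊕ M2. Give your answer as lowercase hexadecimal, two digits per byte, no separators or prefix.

ctA ⊕ ctB = (M1 ⊕ K) ⊕ (M2 ⊕ K) = M1 ⊕ M2 — the shared key cancels under XOR.
byte 0: 54 XOR 7d = 29
byte 1: 85 XOR 51 = d4
byte 2: d0 XOR 8d = 5d
byte 3: f1 XOR b5 = 44
byte 4: 8d XOR e4 = 69
byte 5: cc XOR ac = 60
byte 6: 14 XOR f7 = e3

29d45d446960e3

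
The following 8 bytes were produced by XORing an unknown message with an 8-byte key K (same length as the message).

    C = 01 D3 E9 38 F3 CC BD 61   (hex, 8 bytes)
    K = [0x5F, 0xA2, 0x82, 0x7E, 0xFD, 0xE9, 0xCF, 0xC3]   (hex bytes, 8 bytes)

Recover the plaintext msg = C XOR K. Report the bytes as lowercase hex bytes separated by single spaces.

5e 71 6b 46 0e 25 72 a2

  1 ⊕  95 =  94
211 ⊕ 162 = 113
233 ⊕ 130 = 107
 56 ⊕ 126 =  70
243 ⊕ 253 =  14
204 ⊕ 233 =  37
189 ⊕ 207 = 114
 97 ⊕ 195 = 162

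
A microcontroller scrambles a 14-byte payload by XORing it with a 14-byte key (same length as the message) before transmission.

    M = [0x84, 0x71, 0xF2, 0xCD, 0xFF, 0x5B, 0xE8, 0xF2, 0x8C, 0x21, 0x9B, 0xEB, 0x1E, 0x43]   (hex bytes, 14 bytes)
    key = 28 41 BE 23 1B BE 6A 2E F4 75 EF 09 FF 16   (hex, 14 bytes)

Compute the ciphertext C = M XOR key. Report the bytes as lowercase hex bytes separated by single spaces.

ac 30 4c ee e4 e5 82 dc 78 54 74 e2 e1 55

84 ⊕ 28 = ac
71 ⊕ 41 = 30
f2 ⊕ be = 4c
cd ⊕ 23 = ee
ff ⊕ 1b = e4
5b ⊕ be = e5
e8 ⊕ 6a = 82
f2 ⊕ 2e = dc
8c ⊕ f4 = 78
21 ⊕ 75 = 54
9b ⊕ ef = 74
eb ⊕ 09 = e2
1e ⊕ ff = e1
43 ⊕ 16 = 55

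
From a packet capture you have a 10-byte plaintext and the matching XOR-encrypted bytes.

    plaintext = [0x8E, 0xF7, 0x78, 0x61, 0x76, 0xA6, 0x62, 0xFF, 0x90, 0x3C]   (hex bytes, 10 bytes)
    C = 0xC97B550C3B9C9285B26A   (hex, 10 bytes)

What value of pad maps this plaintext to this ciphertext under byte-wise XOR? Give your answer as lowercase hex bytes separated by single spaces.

Since C = plaintext ⊕ pad, XORing both sides with plaintext gives pad = plaintext ⊕ C.
8e ^ c9 = 47
f7 ^ 7b = 8c
78 ^ 55 = 2d
61 ^ 0c = 6d
76 ^ 3b = 4d
a6 ^ 9c = 3a
62 ^ 92 = f0
ff ^ 85 = 7a
90 ^ b2 = 22
3c ^ 6a = 56

47 8c 2d 6d 4d 3a f0 7a 22 56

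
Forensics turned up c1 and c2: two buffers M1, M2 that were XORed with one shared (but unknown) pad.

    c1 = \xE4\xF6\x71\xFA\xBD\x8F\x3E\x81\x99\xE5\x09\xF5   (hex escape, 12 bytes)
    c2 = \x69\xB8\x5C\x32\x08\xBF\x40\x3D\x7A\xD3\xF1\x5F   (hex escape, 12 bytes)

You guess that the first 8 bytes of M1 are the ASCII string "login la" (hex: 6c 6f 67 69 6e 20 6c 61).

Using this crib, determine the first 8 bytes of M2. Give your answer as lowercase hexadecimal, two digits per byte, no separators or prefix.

First, c1 ⊕ c2 = (M1 ⊕ K) ⊕ (M2 ⊕ K) = M1 ⊕ M2, so the key drops out. Then M2 = (M1 ⊕ M2) ⊕ M1 over the first 8 bytes.
byte 0: (e4 XOR 69) XOR 6c = 8d XOR 6c = e1
byte 1: (f6 XOR b8) XOR 6f = 4e XOR 6f = 21
byte 2: (71 XOR 5c) XOR 67 = 2d XOR 67 = 4a
byte 3: (fa XOR 32) XOR 69 = c8 XOR 69 = a1
byte 4: (bd XOR 08) XOR 6e = b5 XOR 6e = db
byte 5: (8f XOR bf) XOR 20 = 30 XOR 20 = 10
byte 6: (3e XOR 40) XOR 6c = 7e XOR 6c = 12
byte 7: (81 XOR 3d) XOR 61 = bc XOR 61 = dd

e1214aa1db1012dd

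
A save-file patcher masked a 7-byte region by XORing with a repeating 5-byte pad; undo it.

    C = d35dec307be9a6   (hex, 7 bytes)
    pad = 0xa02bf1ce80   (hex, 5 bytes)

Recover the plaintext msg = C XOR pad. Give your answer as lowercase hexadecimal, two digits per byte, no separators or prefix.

The 5-byte key repeats, so the effective keystream is a0 2b f1 ce 80 a0 2b.
byte 0: 11010011 XOR 10100000 = 01110011
byte 1: 01011101 XOR 00101011 = 01110110
byte 2: 11101100 XOR 11110001 = 00011101
byte 3: 00110000 XOR 11001110 = 11111110
byte 4: 01111011 XOR 10000000 = 11111011
byte 5: 11101001 XOR 10100000 = 01001001
byte 6: 10100110 XOR 00101011 = 10001101

73761dfefb498d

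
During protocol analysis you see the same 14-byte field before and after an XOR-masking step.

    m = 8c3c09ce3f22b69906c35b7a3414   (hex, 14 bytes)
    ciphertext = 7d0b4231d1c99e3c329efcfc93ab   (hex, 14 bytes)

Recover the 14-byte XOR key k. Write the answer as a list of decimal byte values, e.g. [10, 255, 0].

[241, 55, 75, 255, 238, 235, 40, 165, 52, 93, 167, 134, 167, 191]

Since ciphertext = m ⊕ k, XORing both sides with m gives k = m ⊕ ciphertext.
byte 0: 140 ^ 125 = 241
byte 1:  60 ^  11 =  55
byte 2:   9 ^  66 =  75
byte 3: 206 ^  49 = 255
byte 4:  63 ^ 209 = 238
byte 5:  34 ^ 201 = 235
byte 6: 182 ^ 158 =  40
byte 7: 153 ^  60 = 165
byte 8:   6 ^  50 =  52
byte 9: 195 ^ 158 =  93
byte 10:  91 ^ 252 = 167
byte 11: 122 ^ 252 = 134
byte 12:  52 ^ 147 = 167
byte 13:  20 ^ 171 = 191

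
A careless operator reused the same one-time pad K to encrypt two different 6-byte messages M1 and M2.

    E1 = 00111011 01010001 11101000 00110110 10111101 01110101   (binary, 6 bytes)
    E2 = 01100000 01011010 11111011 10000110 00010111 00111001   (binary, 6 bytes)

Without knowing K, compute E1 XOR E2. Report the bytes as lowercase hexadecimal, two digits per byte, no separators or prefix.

E1 ⊕ E2 = (M1 ⊕ K) ⊕ (M2 ⊕ K) = M1 ⊕ M2 — the shared key cancels under XOR.
00111011 XOR 01100000 = 01011011
01010001 XOR 01011010 = 00001011
11101000 XOR 11111011 = 00010011
00110110 XOR 10000110 = 10110000
10111101 XOR 00010111 = 10101010
01110101 XOR 00111001 = 01001100

5b0b13b0aa4c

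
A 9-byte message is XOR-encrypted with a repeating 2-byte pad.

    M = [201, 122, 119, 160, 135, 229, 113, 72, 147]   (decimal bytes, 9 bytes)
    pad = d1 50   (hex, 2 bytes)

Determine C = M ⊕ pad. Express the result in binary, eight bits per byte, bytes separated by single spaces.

The 2-byte key repeats, so the effective keystream is d1 50 d1 50 d1 50 d1 50 d1.
byte 0: 11001001 xor 11010001 = 00011000
byte 1: 01111010 xor 01010000 = 00101010
byte 2: 01110111 xor 11010001 = 10100110
byte 3: 10100000 xor 01010000 = 11110000
byte 4: 10000111 xor 11010001 = 01010110
byte 5: 11100101 xor 01010000 = 10110101
byte 6: 01110001 xor 11010001 = 10100000
byte 7: 01001000 xor 01010000 = 00011000
byte 8: 10010011 xor 11010001 = 01000010

00011000 00101010 10100110 11110000 01010110 10110101 10100000 00011000 01000010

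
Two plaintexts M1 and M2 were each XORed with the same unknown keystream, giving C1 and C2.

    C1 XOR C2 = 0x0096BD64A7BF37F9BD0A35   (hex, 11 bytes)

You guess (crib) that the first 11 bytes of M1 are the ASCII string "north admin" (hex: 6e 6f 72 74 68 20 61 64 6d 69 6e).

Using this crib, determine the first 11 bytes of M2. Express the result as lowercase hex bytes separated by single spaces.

6e f9 cf 10 cf 9f 56 9d d0 63 5b

Since C1 ⊕ C2 = M1 ⊕ M2, XORing with the guessed M1 bytes yields the corresponding M2 bytes: M2 = (C1 ⊕ C2) ⊕ M1.
00000000 ^ 01101110 = 01101110
10010110 ^ 01101111 = 11111001
10111101 ^ 01110010 = 11001111
01100100 ^ 01110100 = 00010000
10100111 ^ 01101000 = 11001111
10111111 ^ 00100000 = 10011111
00110111 ^ 01100001 = 01010110
11111001 ^ 01100100 = 10011101
10111101 ^ 01101101 = 11010000
00001010 ^ 01101001 = 01100011
00110101 ^ 01101110 = 01011011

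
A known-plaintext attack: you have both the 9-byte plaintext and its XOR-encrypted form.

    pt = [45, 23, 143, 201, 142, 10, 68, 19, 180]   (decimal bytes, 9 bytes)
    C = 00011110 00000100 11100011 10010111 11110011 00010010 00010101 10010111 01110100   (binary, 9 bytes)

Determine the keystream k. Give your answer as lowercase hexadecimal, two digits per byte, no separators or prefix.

Since C = pt ⊕ k, XORing both sides with pt gives k = pt ⊕ C.
2d ⊕ 1e = 33
17 ⊕ 04 = 13
8f ⊕ e3 = 6c
c9 ⊕ 97 = 5e
8e ⊕ f3 = 7d
0a ⊕ 12 = 18
44 ⊕ 15 = 51
13 ⊕ 97 = 84
b4 ⊕ 74 = c0

33136c5e7d185184c0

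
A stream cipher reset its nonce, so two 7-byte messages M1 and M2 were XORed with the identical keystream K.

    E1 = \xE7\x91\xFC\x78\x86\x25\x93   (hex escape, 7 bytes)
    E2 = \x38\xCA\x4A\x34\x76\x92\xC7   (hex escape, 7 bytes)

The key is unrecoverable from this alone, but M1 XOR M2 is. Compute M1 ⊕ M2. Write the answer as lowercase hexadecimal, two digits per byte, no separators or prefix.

E1 ⊕ E2 = (M1 ⊕ K) ⊕ (M2 ⊕ K) = M1 ⊕ M2 — the shared key cancels under XOR.
11100111 ⊕ 00111000 = 11011111
10010001 ⊕ 11001010 = 01011011
11111100 ⊕ 01001010 = 10110110
01111000 ⊕ 00110100 = 01001100
10000110 ⊕ 01110110 = 11110000
00100101 ⊕ 10010010 = 10110111
10010011 ⊕ 11000111 = 01010100

df5bb64cf0b754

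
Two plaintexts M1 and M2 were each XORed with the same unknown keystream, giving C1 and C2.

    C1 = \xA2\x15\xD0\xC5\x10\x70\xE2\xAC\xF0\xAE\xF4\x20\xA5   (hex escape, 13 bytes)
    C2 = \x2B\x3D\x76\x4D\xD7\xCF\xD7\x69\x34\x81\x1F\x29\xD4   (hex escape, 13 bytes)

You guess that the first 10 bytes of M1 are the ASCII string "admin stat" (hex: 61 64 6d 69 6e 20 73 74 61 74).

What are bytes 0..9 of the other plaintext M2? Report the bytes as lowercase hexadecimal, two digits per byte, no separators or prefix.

First, C1 ⊕ C2 = (M1 ⊕ K) ⊕ (M2 ⊕ K) = M1 ⊕ M2, so the key drops out. Then M2 = (M1 ⊕ M2) ⊕ M1 over the first 10 bytes.
byte 0: (a2 XOR 2b) XOR 61 = 89 XOR 61 = e8
byte 1: (15 XOR 3d) XOR 64 = 28 XOR 64 = 4c
byte 2: (d0 XOR 76) XOR 6d = a6 XOR 6d = cb
byte 3: (c5 XOR 4d) XOR 69 = 88 XOR 69 = e1
byte 4: (10 XOR d7) XOR 6e = c7 XOR 6e = a9
byte 5: (70 XOR cf) XOR 20 = bf XOR 20 = 9f
byte 6: (e2 XOR d7) XOR 73 = 35 XOR 73 = 46
byte 7: (ac XOR 69) XOR 74 = c5 XOR 74 = b1
byte 8: (f0 XOR 34) XOR 61 = c4 XOR 61 = a5
byte 9: (ae XOR 81) XOR 74 = 2f XOR 74 = 5b

e84ccbe1a99f46b1a55b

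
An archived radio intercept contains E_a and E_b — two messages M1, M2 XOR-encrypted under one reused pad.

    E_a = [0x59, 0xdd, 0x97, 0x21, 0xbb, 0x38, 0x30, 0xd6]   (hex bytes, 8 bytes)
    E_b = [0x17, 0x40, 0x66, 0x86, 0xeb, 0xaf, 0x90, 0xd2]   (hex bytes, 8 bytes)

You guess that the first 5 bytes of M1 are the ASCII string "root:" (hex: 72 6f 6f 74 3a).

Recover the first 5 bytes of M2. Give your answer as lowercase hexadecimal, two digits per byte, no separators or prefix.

First, E_a ⊕ E_b = (M1 ⊕ K) ⊕ (M2 ⊕ K) = M1 ⊕ M2, so the key drops out. Then M2 = (M1 ⊕ M2) ⊕ M1 over the first 5 bytes.
byte 0: (59 ^ 17) ^ 72 = 4e ^ 72 = 3c
byte 1: (dd ^ 40) ^ 6f = 9d ^ 6f = f2
byte 2: (97 ^ 66) ^ 6f = f1 ^ 6f = 9e
byte 3: (21 ^ 86) ^ 74 = a7 ^ 74 = d3
byte 4: (bb ^ eb) ^ 3a = 50 ^ 3a = 6a

3cf29ed36a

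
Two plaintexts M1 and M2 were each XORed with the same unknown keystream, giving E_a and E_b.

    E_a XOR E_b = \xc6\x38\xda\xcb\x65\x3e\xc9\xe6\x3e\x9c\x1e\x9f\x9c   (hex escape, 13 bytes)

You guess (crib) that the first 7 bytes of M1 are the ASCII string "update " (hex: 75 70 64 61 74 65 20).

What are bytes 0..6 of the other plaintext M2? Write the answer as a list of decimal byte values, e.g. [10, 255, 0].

Since E_a ⊕ E_b = M1 ⊕ M2, XORing with the guessed M1 bytes yields the corresponding M2 bytes: M2 = (E_a ⊕ E_b) ⊕ M1.
198 xor 117 = 179
 56 xor 112 =  72
218 xor 100 = 190
203 xor  97 = 170
101 xor 116 =  17
 62 xor 101 =  91
201 xor  32 = 233

[179, 72, 190, 170, 17, 91, 233]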